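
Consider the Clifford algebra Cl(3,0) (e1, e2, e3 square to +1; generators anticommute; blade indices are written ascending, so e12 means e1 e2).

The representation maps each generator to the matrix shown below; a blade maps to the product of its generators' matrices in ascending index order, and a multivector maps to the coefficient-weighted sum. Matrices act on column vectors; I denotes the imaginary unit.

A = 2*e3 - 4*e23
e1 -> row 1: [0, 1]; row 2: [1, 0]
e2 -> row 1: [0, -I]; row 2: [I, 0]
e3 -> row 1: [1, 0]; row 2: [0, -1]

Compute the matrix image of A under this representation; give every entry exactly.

Bivector images (products of the table entries): rho(e23) = rho(e2)rho(e3) = row 1: [0, I]; row 2: [I, 0].
M = (2)*rho(e3) + (-4)*rho(e23), summed entrywise:
Answer: row 1: [2, -4*I]; row 2: [-4*I, -2]


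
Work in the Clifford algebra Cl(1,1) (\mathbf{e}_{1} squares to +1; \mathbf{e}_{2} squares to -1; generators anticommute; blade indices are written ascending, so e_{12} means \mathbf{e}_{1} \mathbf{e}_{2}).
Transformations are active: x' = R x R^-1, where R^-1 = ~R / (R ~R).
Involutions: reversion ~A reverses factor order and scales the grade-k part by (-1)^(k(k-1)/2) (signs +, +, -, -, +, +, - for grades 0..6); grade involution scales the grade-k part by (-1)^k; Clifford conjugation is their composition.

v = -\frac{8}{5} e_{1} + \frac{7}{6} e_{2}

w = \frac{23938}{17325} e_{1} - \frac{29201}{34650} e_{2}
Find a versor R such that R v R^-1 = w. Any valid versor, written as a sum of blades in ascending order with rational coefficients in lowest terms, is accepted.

Take R = v + w = -\frac{3782}{17325} e_{1} + \frac{5612}{17325} e_{2}. Because q(v) = q(w) = \frac{1079}{900}, conjugation by R sends v exactly to w.
Answer: -\frac{3782}{17325} e_{1} + \frac{5612}{17325} e_{2}


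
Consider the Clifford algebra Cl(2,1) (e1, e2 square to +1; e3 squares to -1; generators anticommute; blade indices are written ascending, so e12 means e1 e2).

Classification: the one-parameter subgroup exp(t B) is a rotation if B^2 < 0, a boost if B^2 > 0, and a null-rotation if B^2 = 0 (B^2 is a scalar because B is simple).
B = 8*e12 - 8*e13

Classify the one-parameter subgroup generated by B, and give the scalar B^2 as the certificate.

B^2 term by term: the squares give (8)^2*(e12)^2 + (-8)^2*(e13)^2 = 64*(-1) + 64*(+1) = 0 (each basis 2-blade squares to minus the product of its generators' squares); cross terms between blades sharing an index anticommute and cancel. So B^2 = 0.
Answer: null-rotation, certificate B^2 = 0. Note: conjugating B changes its blade decomposition but never the scalar B^2 = 0, whose sign settles the classification.


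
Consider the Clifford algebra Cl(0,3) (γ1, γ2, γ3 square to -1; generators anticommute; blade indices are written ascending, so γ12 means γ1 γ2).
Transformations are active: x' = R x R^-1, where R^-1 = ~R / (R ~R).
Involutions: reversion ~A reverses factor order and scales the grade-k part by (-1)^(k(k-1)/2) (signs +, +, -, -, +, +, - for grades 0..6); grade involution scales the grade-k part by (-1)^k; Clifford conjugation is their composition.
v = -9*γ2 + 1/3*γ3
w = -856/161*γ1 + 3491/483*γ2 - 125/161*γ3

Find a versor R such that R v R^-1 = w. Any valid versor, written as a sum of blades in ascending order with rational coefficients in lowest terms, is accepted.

The midline construction: v and w both square to -730/9, so reflecting in their sum -856/161*γ1 - 856/483*γ2 - 214/483*γ3 exchanges them.
Answer: -856/161*γ1 - 856/483*γ2 - 214/483*γ3


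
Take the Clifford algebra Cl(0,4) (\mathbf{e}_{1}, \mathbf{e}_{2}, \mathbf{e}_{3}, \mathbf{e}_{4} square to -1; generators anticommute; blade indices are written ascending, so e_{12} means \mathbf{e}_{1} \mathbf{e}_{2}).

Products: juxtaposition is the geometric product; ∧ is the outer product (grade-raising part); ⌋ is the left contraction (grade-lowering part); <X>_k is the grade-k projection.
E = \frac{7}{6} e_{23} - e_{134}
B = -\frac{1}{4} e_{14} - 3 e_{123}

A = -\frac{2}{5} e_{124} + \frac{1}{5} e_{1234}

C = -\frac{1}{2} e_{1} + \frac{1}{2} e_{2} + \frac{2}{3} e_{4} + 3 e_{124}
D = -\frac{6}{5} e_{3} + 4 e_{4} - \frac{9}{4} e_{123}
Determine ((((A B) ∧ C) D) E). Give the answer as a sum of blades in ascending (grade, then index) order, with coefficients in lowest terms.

step 1: \frac{1}{10} e_{2} + \frac{3}{5} e_{4} + \frac{1}{20} e_{23} + \frac{6}{5} e_{34}
step 2: \frac{1}{20} e_{12} + \frac{3}{10} e_{14} - \frac{7}{30} e_{24} - \frac{1}{40} e_{123} - \frac{3}{5} e_{134} + \frac{19}{30} e_{234}
step 3: \frac{9}{160} - \frac{6}{5} e_{1} + \frac{14}{15} e_{2} + \frac{9}{80} e_{3} - \frac{3}{100} e_{12} + \frac{12}{5} e_{13} - \frac{141}{200} e_{14} - \frac{38}{15} e_{23} - \frac{211}{100} e_{24} - \frac{3}{50} e_{123} + \frac{1}{5} e_{124} - \frac{33}{200} e_{134} - \frac{191}{200} e_{234} - \frac{1}{10} e_{1234}
step 4: \frac{5617}{1800} + \frac{7}{100} e_{1} + \frac{1}{32} e_{2} - \frac{691}{1800} e_{3} + \frac{4217}{1200} e_{4} + \frac{751}{200} e_{12} + \frac{7}{200} e_{13} + \frac{1}{240} e_{14} + \frac{17}{64} e_{23} + \frac{3}{50} e_{24} + \frac{757}{600} e_{34} + \frac{71}{100} e_{123} - \frac{3271}{1200} e_{124} - \frac{139}{480} e_{134} + \frac{3}{100} e_{234} + \frac{133}{1200} e_{1234}
Answer: \frac{5617}{1800} + \frac{7}{100} e_{1} + \frac{1}{32} e_{2} - \frac{691}{1800} e_{3} + \frac{4217}{1200} e_{4} + \frac{751}{200} e_{12} + \frac{7}{200} e_{13} + \frac{1}{240} e_{14} + \frac{17}{64} e_{23} + \frac{3}{50} e_{24} + \frac{757}{600} e_{34} + \frac{71}{100} e_{123} - \frac{3271}{1200} e_{124} - \frac{139}{480} e_{134} + \frac{3}{100} e_{234} + \frac{133}{1200} e_{1234}


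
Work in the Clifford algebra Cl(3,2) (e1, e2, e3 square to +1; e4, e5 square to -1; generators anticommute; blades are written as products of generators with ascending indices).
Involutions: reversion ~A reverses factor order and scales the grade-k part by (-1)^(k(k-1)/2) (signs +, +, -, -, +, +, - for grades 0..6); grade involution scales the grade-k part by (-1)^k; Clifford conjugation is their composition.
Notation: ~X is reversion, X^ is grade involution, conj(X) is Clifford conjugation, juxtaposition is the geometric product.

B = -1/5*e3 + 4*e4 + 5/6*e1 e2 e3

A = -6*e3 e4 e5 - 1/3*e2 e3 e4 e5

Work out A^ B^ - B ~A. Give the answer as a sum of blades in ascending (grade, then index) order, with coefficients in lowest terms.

first term: -24*e3 e5 + 6/5*e4 e5 - 5/18*e1 e4 e5 + 4/3*e2 e3 e5 - 1/15*e2 e4 e5 - 5*e1 e2 e4 e5
second term: 24*e3 e5 - 6/5*e4 e5 + 5/18*e1 e4 e5 + 4/3*e2 e3 e5 - 1/15*e2 e4 e5 + 5*e1 e2 e4 e5
Answer: -48*e3 e5 + 12/5*e4 e5 - 5/9*e1 e4 e5 - 10*e1 e2 e4 e5


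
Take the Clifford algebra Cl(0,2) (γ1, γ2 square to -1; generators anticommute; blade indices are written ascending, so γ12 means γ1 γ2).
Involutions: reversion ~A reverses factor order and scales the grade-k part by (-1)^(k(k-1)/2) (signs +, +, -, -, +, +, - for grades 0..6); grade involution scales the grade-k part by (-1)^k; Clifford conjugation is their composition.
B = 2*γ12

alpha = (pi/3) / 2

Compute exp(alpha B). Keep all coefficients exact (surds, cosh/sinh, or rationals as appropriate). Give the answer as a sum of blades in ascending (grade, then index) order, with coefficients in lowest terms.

B^2 = (2)^2*(γ12)^2 = 4*(-1) = -4 (a basis 2-blade squares to minus the product of its generators' squares).
B^2 = -4 — a negative square means the series sums to a rotation: l = 2, alpha*l = pi/3, so exp(alpha B) = cos(pi/3) + (sin(pi/3)/2)*B = 1/2 + (sqrt(3)/4)*B.
Answer: 1/2 + sqrt(3)/2*γ12


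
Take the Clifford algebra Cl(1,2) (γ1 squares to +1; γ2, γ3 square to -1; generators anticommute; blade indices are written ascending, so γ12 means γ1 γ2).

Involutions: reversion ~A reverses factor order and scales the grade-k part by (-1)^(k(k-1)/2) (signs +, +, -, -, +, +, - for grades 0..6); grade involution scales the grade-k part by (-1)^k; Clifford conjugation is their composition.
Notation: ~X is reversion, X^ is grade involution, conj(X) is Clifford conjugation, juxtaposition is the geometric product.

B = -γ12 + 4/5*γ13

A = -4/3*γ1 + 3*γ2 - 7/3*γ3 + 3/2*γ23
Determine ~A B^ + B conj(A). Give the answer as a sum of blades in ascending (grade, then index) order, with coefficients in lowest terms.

first term: -73/15*γ1 + 4/3*γ2 - 16/15*γ3 + 6/5*γ12 + 3/2*γ13 - 1/15*γ123
second term: -73/15*γ1 + 4/3*γ2 - 16/15*γ3 - 6/5*γ12 - 3/2*γ13 + 1/15*γ123
Answer: -146/15*γ1 + 8/3*γ2 - 32/15*γ3


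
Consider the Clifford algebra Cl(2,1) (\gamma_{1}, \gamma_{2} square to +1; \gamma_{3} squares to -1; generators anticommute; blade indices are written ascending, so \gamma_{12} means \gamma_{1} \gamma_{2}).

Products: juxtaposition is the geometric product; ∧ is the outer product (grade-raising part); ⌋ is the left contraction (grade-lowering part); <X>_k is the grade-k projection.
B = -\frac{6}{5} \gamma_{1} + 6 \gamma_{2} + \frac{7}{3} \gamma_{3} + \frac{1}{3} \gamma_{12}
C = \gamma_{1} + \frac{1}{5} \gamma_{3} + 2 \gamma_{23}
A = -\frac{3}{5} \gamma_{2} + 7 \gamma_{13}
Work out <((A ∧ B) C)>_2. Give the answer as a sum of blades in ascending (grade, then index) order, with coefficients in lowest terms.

step 1: -\frac{18}{25} \gamma_{12} - \frac{7}{5} \gamma_{23} - 42 \gamma_{123}
step 2: -\frac{14}{5} - 84 \gamma_{1} + \gamma_{2} + \frac{42}{5} \gamma_{12} - \frac{36}{25} \gamma_{13} - 42 \gamma_{23} - \frac{193}{125} \gamma_{123}
step 3: \frac{42}{5} \gamma_{12} - \frac{36}{25} \gamma_{13} - 42 \gamma_{23}
Answer: \frac{42}{5} \gamma_{12} - \frac{36}{25} \gamma_{13} - 42 \gamma_{23}


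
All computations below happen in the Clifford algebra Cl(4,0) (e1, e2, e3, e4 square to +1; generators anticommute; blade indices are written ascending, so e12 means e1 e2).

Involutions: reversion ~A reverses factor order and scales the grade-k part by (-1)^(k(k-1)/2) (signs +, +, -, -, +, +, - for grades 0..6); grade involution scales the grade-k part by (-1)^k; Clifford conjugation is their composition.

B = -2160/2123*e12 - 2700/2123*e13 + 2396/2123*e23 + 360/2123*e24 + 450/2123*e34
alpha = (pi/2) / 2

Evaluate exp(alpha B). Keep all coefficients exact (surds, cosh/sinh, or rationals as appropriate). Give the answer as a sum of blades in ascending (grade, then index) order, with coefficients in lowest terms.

B^2 term by term: the squares give (-2160/2123)^2*(e12)^2 + (-2700/2123)^2*(e13)^2 + (2396/2123)^2*(e23)^2 + (360/2123)^2*(e24)^2 + (450/2123)^2*(e34)^2 = 4665600/4507129*(-1) + 7290000/4507129*(-1) + 5740816/4507129*(-1) + 129600/4507129*(-1) + 202500/4507129*(-1) = -4 (each basis 2-blade squares to minus the product of its generators' squares); cross terms between blades sharing an index anticommute and cancel; the commuting (index-disjoint) pairs give grade-4 terms 2*c*c'*(blade product), which cancel blade by blade — e1234: -1944000/4507129 + 1944000/4507129 = 0 — confirming B is simple. So B^2 = -4.
B^2 = -4 — the negative square puts this in the circular regime; l = 2, alpha*l = pi/2, so exp(alpha B) = cos(pi/2) + (sin(pi/2)/2)*B = 0 + (1/2)*B.
Answer: -1080/2123*e12 - 1350/2123*e13 + 1198/2123*e23 + 180/2123*e24 + 225/2123*e34


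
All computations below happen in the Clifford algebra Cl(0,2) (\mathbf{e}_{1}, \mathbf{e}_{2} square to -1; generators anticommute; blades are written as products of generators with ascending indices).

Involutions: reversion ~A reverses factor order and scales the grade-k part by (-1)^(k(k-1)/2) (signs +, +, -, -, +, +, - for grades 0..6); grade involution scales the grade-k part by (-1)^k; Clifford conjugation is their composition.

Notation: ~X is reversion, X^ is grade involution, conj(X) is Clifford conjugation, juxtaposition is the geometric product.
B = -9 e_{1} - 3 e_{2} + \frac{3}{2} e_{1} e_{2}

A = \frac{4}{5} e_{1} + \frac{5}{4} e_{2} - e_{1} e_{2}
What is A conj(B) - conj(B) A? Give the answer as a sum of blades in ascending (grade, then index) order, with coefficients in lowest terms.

first term: -\frac{249}{20} + \frac{9}{8} e_{1} - \frac{39}{5} e_{2} - \frac{177}{20} e_{1} e_{2}
second term: -\frac{249}{20} - \frac{9}{8} e_{1} + \frac{39}{5} e_{2} + \frac{177}{20} e_{1} e_{2}
Answer: \frac{9}{4} e_{1} - \frac{78}{5} e_{2} - \frac{177}{10} e_{1} e_{2}


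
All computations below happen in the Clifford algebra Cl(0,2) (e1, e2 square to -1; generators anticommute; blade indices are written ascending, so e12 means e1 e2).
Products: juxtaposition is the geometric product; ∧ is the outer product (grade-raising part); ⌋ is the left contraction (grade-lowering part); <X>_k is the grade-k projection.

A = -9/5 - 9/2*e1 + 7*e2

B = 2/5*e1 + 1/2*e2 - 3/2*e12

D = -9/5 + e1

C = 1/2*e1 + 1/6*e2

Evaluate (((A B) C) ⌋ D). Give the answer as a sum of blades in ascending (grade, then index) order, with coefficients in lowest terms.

step 1: -17/10 - 561/50*e1 - 153/20*e2 - 47/20*e12
step 2: 1377/200 - 11/24*e1 - 35/24*e2 + 391/200*e12
step 3: -8951/750 + 1377/200*e1
Answer: -8951/750 + 1377/200*e1


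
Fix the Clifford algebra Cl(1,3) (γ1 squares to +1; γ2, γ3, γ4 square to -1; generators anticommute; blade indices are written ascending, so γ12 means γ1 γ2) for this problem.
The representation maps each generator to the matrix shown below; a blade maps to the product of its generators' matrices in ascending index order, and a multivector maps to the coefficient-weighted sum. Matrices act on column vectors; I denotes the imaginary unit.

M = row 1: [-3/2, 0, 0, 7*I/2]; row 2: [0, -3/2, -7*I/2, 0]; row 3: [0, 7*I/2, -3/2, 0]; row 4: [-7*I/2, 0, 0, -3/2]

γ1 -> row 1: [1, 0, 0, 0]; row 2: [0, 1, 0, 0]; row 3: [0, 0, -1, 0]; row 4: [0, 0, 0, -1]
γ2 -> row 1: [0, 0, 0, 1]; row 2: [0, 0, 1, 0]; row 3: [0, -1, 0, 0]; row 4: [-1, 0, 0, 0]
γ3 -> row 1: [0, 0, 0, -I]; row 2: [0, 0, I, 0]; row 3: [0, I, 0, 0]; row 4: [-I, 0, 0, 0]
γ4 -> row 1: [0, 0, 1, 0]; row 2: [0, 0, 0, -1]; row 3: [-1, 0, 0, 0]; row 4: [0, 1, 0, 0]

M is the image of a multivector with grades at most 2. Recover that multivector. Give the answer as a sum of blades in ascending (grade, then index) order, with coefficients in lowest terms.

Method: the blade images are trace-orthogonal — tr(rho(e_A) rho(e_B)^-1) = 4 if A = B and 0 otherwise — and rho(e_A)^-1 = (e_A)^2 * rho(e_A) with (e_A)^2 = +1 or -1, so the coefficient of e_A in the preimage is (e_A)^2 * tr(M rho(e_A))/4.
Nonzero projections over blades of grade <= 2: 1: (1)^2 = +1, tr(M 1) = -6, coefficient -3/2; γ13: (γ13)^2 = +1, tr(M rho(γ13)) = -14, coefficient -7/2. Every other blade of grade <= 2 projects to 0.
Answer: -3/2 - 7/2*γ13


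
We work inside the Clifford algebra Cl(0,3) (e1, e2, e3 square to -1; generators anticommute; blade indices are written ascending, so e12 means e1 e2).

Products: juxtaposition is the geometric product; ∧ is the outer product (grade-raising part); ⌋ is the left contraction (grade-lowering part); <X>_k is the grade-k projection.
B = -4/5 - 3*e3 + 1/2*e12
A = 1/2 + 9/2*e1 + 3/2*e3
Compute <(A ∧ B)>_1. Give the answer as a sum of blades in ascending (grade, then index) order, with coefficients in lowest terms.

step 1: -2/5 - 18/5*e1 - 27/10*e3 + 1/4*e12 - 27/2*e13 + 3/4*e123
step 2: -18/5*e1 - 27/10*e3
Answer: -18/5*e1 - 27/10*e3


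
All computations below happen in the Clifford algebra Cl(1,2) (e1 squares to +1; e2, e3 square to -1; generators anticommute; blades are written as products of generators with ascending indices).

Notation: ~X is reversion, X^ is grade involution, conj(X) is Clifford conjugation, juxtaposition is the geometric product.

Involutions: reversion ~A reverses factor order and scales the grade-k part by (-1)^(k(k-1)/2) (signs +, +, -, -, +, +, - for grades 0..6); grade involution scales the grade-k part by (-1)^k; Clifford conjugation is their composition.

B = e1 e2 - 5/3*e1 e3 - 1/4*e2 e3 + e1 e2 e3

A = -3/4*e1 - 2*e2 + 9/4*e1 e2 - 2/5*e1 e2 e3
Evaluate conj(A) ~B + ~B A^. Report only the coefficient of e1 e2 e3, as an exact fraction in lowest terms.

first term: 37/20 - 19/10*e1 - 1/12*e2 + 17/5*e3 - 23/16*e1 e3 + 3*e2 e3 - 151/48*e1 e2 e3
second term: -37/20 + 19/10*e1 + 1/12*e2 - 17/5*e3 - 23/16*e1 e3 + 3*e2 e3 - 151/48*e1 e2 e3
Answer: -151/24


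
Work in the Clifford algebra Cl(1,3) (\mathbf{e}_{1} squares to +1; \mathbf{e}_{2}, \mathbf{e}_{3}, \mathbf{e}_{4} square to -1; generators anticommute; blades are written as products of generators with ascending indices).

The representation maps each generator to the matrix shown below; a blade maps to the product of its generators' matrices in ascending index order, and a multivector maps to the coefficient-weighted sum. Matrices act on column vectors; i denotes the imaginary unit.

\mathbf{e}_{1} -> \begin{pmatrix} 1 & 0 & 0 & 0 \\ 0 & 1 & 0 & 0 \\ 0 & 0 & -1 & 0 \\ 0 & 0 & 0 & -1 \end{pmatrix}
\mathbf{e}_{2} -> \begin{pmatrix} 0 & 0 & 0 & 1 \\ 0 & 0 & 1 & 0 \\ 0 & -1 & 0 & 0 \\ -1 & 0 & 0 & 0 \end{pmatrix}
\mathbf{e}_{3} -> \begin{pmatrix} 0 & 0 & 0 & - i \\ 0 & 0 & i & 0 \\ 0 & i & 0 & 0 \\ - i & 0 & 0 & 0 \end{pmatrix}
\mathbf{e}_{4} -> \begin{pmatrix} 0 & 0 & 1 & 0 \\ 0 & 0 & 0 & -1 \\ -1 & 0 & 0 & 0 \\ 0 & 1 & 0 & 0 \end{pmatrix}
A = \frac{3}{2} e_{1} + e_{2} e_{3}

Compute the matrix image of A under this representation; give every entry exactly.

Bivector images (products of the table entries): rho(e_{2} e_{3}) = rho(\mathbf{e}_{2})rho(\mathbf{e}_{3}) = \begin{pmatrix} - i & 0 & 0 & 0 \\ 0 & i & 0 & 0 \\ 0 & 0 & - i & 0 \\ 0 & 0 & 0 & i \end{pmatrix}.
M = (\frac{3}{2})*rho(e_{1}) + (1)*rho(e_{2} e_{3}), summed entrywise:
Answer: \begin{pmatrix} \frac{3}{2} - i & 0 & 0 & 0 \\ 0 & \frac{3}{2} + i & 0 & 0 \\ 0 & 0 & - \frac{3}{2} - i & 0 \\ 0 & 0 & 0 & - \frac{3}{2} + i \end{pmatrix}


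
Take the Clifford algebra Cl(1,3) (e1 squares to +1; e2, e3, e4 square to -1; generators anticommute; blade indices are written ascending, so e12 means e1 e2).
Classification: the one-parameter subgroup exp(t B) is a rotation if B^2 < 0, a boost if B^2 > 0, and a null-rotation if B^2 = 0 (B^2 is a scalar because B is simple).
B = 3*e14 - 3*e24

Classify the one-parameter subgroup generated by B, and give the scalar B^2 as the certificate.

B^2 term by term: the squares give (3)^2*(e14)^2 + (-3)^2*(e24)^2 = 9*(+1) + 9*(-1) = 0 (each basis 2-blade squares to minus the product of its generators' squares); cross terms between blades sharing an index anticommute and cancel. So B^2 = 0.
Answer: null-rotation, certificate B^2 = 0. The scalar 0 is the complete invariant here: its sign names the subgroup type.


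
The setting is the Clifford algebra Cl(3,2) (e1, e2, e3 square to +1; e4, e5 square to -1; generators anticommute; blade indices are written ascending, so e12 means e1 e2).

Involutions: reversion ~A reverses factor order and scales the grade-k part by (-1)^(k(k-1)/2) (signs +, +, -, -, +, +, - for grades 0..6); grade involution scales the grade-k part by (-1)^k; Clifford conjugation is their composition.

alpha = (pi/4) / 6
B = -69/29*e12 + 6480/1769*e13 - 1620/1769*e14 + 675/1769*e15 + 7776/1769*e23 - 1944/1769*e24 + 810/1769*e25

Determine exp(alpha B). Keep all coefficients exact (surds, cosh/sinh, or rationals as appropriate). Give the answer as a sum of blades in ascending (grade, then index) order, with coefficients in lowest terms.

B^2 term by term: the squares give (-69/29)^2*(e12)^2 + (6480/1769)^2*(e13)^2 + (-1620/1769)^2*(e14)^2 + (675/1769)^2*(e15)^2 + (7776/1769)^2*(e23)^2 + (-1944/1769)^2*(e24)^2 + (810/1769)^2*(e25)^2 = 4761/841*(-1) + 41990400/3129361*(-1) + 2624400/3129361*(+1) + 455625/3129361*(+1) + 60466176/3129361*(-1) + 3779136/3129361*(+1) + 656100/3129361*(+1) = -36 (each basis 2-blade squares to minus the product of its generators' squares); cross terms between blades sharing an index anticommute and cancel; the commuting (index-disjoint) pairs give grade-4 terms 2*c*c'*(blade product), which cancel blade by blade — e1234: 25194240/3129361 - 25194240/3129361 = 0; e1235: -10497600/3129361 + 10497600/3129361 = 0; e1245: 2624400/3129361 - 2624400/3129361 = 0 — confirming B is simple. So B^2 = -36.
B^2 = -36 — the series telescopes trigonometrically here: l = 6, alpha*l = pi/4, so exp(alpha B) = cos(pi/4) + (sin(pi/4)/6)*B = sqrt(2)/2 + (sqrt(2)/12)*B.
Answer: sqrt(2)/2 - 23*sqrt(2)/116*e12 + 540*sqrt(2)/1769*e13 - 135*sqrt(2)/1769*e14 + 225*sqrt(2)/7076*e15 + 648*sqrt(2)/1769*e23 - 162*sqrt(2)/1769*e24 + 135*sqrt(2)/3538*e25


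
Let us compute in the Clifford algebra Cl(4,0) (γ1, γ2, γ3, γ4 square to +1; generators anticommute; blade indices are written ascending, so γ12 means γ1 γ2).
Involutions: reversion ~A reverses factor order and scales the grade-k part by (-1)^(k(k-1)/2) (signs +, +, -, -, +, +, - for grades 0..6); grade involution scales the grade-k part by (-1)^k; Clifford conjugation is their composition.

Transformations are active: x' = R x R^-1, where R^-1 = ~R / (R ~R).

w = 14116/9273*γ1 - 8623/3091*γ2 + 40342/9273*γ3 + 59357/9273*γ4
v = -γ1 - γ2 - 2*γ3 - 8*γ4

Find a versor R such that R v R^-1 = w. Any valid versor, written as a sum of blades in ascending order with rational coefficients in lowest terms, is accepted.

Key observation: q(v) = q(w) = 70 (sandwiches preserve the norm), so R = v + w = 4843/9273*γ1 - 11714/3091*γ2 + 21796/9273*γ3 - 14827/9273*γ4 works whenever it is invertible — the component of v along it is kept and (v - w)/2 reverses, sending v to w.
Answer: 4843/9273*γ1 - 11714/3091*γ2 + 21796/9273*γ3 - 14827/9273*γ4


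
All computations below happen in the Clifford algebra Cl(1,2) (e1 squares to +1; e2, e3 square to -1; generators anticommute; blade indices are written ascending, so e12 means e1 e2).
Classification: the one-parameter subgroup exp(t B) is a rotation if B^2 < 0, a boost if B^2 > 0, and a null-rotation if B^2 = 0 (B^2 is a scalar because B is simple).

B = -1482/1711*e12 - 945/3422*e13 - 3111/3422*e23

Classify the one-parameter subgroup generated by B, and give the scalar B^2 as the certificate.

B^2 term by term: the squares give (-1482/1711)^2*(e12)^2 + (-945/3422)^2*(e13)^2 + (-3111/3422)^2*(e23)^2 = 2196324/2927521*(+1) + 893025/11710084*(+1) + 9678321/11710084*(-1) = 0 (each basis 2-blade squares to minus the product of its generators' squares); cross terms between blades sharing an index anticommute and cancel. So B^2 = 0.
Answer: null-rotation, certificate B^2 = 0. Because 0 is invariant under every versor sandwich, the classification follows from its sign alone.


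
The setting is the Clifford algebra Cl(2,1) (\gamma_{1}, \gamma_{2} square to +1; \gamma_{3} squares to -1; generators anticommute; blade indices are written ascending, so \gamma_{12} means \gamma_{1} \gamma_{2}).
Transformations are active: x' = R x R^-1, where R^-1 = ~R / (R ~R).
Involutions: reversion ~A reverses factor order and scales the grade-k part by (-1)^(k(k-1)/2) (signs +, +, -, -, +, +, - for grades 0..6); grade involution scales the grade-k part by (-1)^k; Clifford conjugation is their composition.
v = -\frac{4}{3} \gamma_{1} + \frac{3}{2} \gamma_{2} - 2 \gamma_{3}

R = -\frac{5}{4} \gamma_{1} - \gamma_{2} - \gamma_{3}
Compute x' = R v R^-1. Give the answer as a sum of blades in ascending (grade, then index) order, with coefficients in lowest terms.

~R = -\frac{5}{4} \gamma_{1} - \gamma_{2} - \gamma_{3}, and R ~R = \frac{25}{16}, so R^-1 = ~R / (\frac{25}{16}).
R v = -\frac{11}{6} - \frac{77}{24} \gamma_{12} + \frac{7}{6} \gamma_{13} + \frac{7}{2} \gamma_{23}
Answer: \frac{64}{15} \gamma_{1} + \frac{127}{150} \gamma_{2} + \frac{326}{75} \gamma_{3}


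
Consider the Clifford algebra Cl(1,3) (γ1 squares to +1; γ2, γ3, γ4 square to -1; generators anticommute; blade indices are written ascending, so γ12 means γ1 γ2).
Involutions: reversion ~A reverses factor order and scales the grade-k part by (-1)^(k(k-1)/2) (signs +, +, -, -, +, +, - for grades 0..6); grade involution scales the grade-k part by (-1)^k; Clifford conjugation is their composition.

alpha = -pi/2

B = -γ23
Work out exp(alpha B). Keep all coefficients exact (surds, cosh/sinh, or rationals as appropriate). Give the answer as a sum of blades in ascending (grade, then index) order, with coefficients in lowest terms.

B^2 = (-1)^2*(γ23)^2 = 1*(-1) = -1 (a basis 2-blade squares to minus the product of its generators' squares).
B^2 = -1 — a negative square means the series sums to a rotation: l = 1, alpha*l = -pi/2, so exp(alpha B) = cos(-pi/2) + (sin(-pi/2)/1)*B = 0 + (-1)*B.
Answer: γ23


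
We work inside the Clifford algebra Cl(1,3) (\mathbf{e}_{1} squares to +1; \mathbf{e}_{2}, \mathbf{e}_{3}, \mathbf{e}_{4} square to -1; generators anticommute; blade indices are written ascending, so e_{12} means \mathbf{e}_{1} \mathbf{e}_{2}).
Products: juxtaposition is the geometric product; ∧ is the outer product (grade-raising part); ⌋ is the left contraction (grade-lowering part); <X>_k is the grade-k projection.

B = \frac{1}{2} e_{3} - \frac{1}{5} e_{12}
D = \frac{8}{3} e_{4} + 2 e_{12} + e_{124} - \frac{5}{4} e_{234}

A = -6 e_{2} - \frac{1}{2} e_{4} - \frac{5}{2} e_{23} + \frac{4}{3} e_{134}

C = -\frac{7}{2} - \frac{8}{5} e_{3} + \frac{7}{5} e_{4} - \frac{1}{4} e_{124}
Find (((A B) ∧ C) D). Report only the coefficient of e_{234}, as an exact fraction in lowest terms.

step 1: \frac{6}{5} e_{1} + \frac{5}{4} e_{2} + \frac{1}{2} e_{13} + \frac{2}{3} e_{14} - 3 e_{23} + \frac{1}{4} e_{34} + \frac{1}{10} e_{124} - \frac{4}{15} e_{234}
step 2: -\frac{21}{5} e_{1} - \frac{35}{8} e_{2} - \frac{367}{100} e_{13} - \frac{49}{75} e_{14} + \frac{17}{2} e_{23} + \frac{7}{4} e_{24} - \frac{7}{8} e_{34} - \frac{7}{20} e_{124} + \frac{53}{30} e_{134} - \frac{49}{15} e_{234} + \frac{4}{25} e_{1234}
step 3: \frac{133}{30} - \frac{4031}{450} e_{1} - \frac{32417}{2400} e_{2} - \frac{17}{1200} e_{3} + \frac{397}{40} e_{4} + \frac{377}{120} e_{12} + \frac{2303}{144} e_{13} - \frac{483}{40} e_{14} - \frac{89}{225} e_{23} - \frac{1288}{75} e_{24} - \frac{4119}{800} e_{34} - \frac{221}{600} e_{123} + \frac{367}{80} e_{124} - \frac{391}{50} e_{134} + \frac{2253}{100} e_{234} + \frac{7}{2} e_{1234}
Answer: \frac{2253}{100}


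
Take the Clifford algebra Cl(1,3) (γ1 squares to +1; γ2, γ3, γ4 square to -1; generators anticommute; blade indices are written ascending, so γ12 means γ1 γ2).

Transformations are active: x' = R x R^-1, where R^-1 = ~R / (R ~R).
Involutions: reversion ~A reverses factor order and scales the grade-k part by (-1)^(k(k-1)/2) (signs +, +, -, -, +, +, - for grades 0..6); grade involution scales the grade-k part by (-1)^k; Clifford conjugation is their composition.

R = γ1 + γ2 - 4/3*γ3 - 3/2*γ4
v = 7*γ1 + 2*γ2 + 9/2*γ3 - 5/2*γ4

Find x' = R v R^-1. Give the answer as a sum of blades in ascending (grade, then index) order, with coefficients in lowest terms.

~R = γ1 + γ2 - 4/3*γ3 - 3/2*γ4, and R ~R = -145/36, so R^-1 = ~R / (-145/36).
R v = 29/4 - 5*γ12 + 83/6*γ13 + 8*γ14 + 43/6*γ23 + 1/2*γ24 + 121/12*γ34
Answer: -53/5*γ1 - 28/5*γ2 + 3/10*γ3 + 79/10*γ4


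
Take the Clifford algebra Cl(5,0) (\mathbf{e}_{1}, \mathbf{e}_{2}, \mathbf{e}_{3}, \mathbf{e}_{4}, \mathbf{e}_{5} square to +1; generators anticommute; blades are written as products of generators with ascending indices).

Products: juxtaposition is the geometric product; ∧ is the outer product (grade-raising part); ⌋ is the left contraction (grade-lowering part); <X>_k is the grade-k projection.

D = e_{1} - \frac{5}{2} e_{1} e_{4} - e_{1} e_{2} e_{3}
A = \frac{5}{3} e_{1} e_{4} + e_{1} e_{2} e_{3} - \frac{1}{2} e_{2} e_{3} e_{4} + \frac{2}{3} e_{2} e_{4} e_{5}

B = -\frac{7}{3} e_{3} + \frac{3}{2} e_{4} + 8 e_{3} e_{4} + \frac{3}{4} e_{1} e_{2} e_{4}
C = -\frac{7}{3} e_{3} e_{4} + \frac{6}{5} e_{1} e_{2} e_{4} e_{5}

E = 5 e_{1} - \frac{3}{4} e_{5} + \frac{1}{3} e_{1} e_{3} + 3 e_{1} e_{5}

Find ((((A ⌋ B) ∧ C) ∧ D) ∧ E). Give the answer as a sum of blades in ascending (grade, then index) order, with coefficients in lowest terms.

step 1: \frac{5}{4} e_{2}
step 2: -\frac{35}{12} e_{2} e_{3} e_{4}
step 3: \frac{35}{12} e_{1} e_{2} e_{3} e_{4}
step 4: -\frac{35}{16} e_{1} e_{2} e_{3} e_{4} e_{5}
Answer: -\frac{35}{16} e_{1} e_{2} e_{3} e_{4} e_{5}


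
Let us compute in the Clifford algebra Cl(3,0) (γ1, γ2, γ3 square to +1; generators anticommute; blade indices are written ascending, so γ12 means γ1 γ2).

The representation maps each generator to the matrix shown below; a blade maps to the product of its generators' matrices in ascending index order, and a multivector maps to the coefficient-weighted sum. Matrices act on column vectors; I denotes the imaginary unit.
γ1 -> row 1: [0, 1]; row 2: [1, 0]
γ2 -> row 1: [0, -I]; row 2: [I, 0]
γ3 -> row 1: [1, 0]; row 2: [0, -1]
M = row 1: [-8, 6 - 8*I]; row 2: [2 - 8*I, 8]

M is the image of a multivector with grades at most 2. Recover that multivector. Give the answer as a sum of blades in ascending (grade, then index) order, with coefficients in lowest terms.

Method: 1, rho(γ1), rho(γ2), rho(γ3) form a trace-orthogonal basis of the 2x2 complex matrices (tr(X Y) = 2 if X = Y, else 0), so M = m0*1 + m1*rho(γ1) + m2*rho(γ2) + m3*rho(γ3) with m0 = tr(M)/2 = 0, m1 = tr(M rho(γ1))/2 = 4 - 8*I, m2 = tr(M rho(γ2))/2 = 2*I, m3 = tr(M rho(γ3))/2 = -8.
Multiplying table entries, the bivector images are rho(γ12) = I*rho(γ3), rho(γ13) = -I*rho(γ2), rho(γ23) = I*rho(γ1); with real blade coefficients the real parts of m0..m3 are the coefficients of 1, γ1, γ2, γ3 and the imaginary parts give the bivectors (γ23: Im m1, γ13: -Im m2, γ12: Im m3).
Answer: 4*γ1 - 8*γ3 - 2*γ13 - 8*γ23


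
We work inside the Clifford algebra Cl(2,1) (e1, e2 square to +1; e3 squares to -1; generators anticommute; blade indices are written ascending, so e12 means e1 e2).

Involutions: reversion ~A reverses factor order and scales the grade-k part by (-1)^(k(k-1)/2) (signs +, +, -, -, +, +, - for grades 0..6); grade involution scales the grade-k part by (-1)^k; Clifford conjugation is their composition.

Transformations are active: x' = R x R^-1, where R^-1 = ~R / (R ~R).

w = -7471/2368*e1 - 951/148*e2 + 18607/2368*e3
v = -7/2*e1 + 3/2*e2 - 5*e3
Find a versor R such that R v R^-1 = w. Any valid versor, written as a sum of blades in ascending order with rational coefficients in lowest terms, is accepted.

Key observation: q(v) = q(w) = -21/2 (sandwiches preserve the norm), so R = v + w = -15759/2368*e1 - 729/148*e2 + 6767/2368*e3 works whenever it is invertible — the component of v along it is kept and (v - w)/2 reverses, sending v to w.
Answer: -15759/2368*e1 - 729/148*e2 + 6767/2368*e3


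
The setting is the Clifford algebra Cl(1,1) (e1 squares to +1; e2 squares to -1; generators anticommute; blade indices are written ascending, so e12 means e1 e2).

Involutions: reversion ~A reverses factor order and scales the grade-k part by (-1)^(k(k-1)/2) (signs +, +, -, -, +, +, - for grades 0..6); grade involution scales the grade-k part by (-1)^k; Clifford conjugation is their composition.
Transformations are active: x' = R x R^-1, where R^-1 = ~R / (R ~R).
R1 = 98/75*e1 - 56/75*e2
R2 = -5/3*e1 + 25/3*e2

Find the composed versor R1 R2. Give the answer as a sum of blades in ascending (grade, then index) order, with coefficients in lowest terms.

Distribute over the terms of R1 (each basis-blade product reordered to ascending indices, repeated generators contracted through their squares):
(98/75*e1) R2 = -98/45 + 98/9*e12
(-56/75*e2) R2 = 56/9 - 56/45*e12
Summing the partial products and collecting blades:
Answer: 182/45 + 434/45*e12


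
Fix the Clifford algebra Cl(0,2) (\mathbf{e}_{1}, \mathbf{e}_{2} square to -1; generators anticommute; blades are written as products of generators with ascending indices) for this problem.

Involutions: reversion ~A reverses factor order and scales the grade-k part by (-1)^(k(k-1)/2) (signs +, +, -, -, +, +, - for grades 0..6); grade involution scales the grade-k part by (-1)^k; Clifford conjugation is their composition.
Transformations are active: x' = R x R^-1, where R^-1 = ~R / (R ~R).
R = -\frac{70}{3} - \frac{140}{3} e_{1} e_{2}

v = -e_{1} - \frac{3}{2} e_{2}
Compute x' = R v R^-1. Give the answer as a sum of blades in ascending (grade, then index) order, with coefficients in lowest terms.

~R = -\frac{70}{3} + \frac{140}{3} e_{1} e_{2}, and R ~R = \frac{24500}{9}, so R^-1 = ~R / (\frac{24500}{9}).
R v = -\frac{140}{3} e_{1} + \frac{245}{3} e_{2}
Answer: \frac{9}{5} e_{1} + \frac{1}{10} e_{2}


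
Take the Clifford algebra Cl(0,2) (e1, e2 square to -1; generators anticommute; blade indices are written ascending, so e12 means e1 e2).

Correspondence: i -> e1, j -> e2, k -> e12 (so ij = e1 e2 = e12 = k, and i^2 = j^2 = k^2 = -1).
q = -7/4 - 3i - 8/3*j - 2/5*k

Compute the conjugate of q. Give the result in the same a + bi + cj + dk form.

In blades: q = -7/4 - 3*e1 - 8/3*e2 - 2/5*e12.
Conjugation here is Clifford conjugation: the scalar is fixed and the grade-1 and grade-2 blades all flip sign, giving -7/4 + 3*e1 + 8/3*e2 + 2/5*e12; translating back:
Answer: -7/4 + 3i + 8/3*j + 2/5*k


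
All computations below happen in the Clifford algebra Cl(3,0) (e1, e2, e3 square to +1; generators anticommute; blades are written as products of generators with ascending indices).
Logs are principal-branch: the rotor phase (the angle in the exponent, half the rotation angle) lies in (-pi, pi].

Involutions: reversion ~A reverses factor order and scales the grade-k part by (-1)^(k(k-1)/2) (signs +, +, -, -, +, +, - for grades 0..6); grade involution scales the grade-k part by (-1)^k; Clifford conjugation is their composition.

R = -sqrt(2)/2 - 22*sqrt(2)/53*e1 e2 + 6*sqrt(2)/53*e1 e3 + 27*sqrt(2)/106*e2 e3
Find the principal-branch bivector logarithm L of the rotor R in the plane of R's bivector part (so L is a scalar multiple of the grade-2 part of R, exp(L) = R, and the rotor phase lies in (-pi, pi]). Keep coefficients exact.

The scalar part of R is -sqrt(2)/2, which pins the rotor phase on the principal branch; dividing the bivector part by the sine of that phase recovers the unit plane, and L is the phase times that plane.
Concretely: cos(phase) = -sqrt(2)/2 gives phase = ±3*pi/4, and since phase/sin(phase) is even the sign is immaterial: L = (phase/sin(phase)) * <R>_2 = (3*sqrt(2)*pi/4) * <R>_2.
Answer: -33*pi/53*e1 e2 + 9*pi/53*e1 e3 + 81*pi/212*e2 e3


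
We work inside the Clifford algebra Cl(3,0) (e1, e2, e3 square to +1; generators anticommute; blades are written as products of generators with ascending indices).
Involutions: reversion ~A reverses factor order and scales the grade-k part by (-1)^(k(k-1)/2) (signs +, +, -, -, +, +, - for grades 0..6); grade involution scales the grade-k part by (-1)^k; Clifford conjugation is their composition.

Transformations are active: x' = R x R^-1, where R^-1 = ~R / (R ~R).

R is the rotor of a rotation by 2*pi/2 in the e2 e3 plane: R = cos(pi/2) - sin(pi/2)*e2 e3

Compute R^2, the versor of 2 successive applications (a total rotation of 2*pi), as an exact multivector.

The rotor phase is half the rotation angle and phases add under composition, so 2 steps in the e2 e3 plane accumulate phase 2*(pi/2) = pi: R^2 = cos(pi) - sin(pi)*e2 e3.
cos(pi) = -1 and sin(pi) = 0, so R^2 = -1. The total rotation 2*pi is 1 full turn, so every vector returns to itself, yet the rotor is -1, on the OTHER sheet of the double cover (an odd number of 2*pi turns).
Answer: -1


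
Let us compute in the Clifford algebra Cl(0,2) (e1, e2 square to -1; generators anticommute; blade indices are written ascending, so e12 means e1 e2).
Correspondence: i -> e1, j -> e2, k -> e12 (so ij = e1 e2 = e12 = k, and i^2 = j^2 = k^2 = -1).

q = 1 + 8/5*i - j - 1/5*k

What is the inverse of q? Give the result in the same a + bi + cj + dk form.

In blades: q = 1 + 8/5*e1 - e2 - 1/5*e12.
With qbar = 1 - 8/5*e1 + e2 + 1/5*e12 (scalar fixed, mapped units negated), q qbar = 23/5 (the sum of squared coefficients), so q^-1 = qbar / (23/5) = 5/23 - 8/23*e1 + 5/23*e2 + 1/23*e12; translating back:
Answer: 5/23 - 8/23*i + 5/23*j + 1/23*k


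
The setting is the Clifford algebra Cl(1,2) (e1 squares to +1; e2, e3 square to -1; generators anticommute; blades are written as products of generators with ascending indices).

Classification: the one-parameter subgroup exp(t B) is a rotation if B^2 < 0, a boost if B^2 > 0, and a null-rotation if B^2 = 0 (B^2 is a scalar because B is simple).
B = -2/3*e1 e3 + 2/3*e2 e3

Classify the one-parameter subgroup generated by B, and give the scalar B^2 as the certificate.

B^2 term by term: the squares give (-2/3)^2*(e1 e3)^2 + (2/3)^2*(e2 e3)^2 = 4/9*(+1) + 4/9*(-1) = 0 (each basis 2-blade squares to minus the product of its generators' squares); cross terms between blades sharing an index anticommute and cancel. So B^2 = 0.
Answer: null-rotation, certificate B^2 = 0. B^2 = 0 is basis-independent, so its sign is the whole story.


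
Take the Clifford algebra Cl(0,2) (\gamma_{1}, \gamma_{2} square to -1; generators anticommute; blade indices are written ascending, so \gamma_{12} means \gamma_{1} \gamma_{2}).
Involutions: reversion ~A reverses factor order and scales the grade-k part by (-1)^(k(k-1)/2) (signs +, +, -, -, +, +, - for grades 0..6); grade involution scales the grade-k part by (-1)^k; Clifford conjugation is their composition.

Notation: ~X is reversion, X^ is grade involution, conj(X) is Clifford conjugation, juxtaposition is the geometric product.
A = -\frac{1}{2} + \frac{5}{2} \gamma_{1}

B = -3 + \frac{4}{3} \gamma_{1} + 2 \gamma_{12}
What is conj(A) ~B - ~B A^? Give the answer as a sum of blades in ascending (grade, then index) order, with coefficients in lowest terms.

first term: \frac{29}{6} + \frac{41}{6} \gamma_{1} - 5 \gamma_{2} + \gamma_{12}
second term: \frac{29}{6} + \frac{41}{6} \gamma_{1} + 5 \gamma_{2} + \gamma_{12}
Answer: -10 \gamma_{2}


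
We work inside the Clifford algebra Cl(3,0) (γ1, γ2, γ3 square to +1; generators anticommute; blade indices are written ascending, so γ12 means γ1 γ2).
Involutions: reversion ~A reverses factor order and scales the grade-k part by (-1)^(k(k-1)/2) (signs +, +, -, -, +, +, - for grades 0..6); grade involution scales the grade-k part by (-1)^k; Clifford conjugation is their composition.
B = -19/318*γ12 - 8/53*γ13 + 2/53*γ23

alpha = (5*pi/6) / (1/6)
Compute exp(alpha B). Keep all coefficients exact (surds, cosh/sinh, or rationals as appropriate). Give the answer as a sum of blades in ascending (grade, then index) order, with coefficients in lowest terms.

B^2 term by term: the squares give (-19/318)^2*(γ12)^2 + (-8/53)^2*(γ13)^2 + (2/53)^2*(γ23)^2 = 361/101124*(-1) + 64/2809*(-1) + 4/2809*(-1) = -1/36 (each basis 2-blade squares to minus the product of its generators' squares); cross terms between blades sharing an index anticommute and cancel. So B^2 = -1/36.
B^2 = -1/36 — the negative square puts this in the circular regime; l = 1/6, alpha*l = 5*pi/6, so exp(alpha B) = cos(5*pi/6) + (sin(5*pi/6)/(1/6))*B = -sqrt(3)/2 + (3)*B.
Answer: -sqrt(3)/2 - 19/106*γ12 - 24/53*γ13 + 6/53*γ23


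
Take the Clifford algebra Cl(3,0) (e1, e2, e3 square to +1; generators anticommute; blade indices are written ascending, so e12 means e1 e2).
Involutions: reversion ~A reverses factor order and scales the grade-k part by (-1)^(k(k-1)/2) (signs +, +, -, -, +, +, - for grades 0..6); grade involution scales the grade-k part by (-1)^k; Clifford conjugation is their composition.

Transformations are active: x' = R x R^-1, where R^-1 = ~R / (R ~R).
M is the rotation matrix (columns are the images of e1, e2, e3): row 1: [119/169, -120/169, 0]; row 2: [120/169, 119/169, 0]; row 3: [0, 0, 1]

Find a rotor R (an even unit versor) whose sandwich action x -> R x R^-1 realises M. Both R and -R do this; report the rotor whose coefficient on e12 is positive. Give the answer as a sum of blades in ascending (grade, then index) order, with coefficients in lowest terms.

Method: write R = a + b12*e12 + b13*e13 + b23*e23 with a^2 + b12^2 + b13^2 + b23^2 = 1 (so R^-1 = ~R). Expanding the columns R e_j ~R gives tr M = 4a^2 - 1 and, from the antisymmetric part, M21 - M12 = -4a*b12, M13 - M31 = 4a*b13, M32 - M23 = -4a*b23.
Here tr M = 407/169, so a^2 = (1 + tr M)/4 = 144/169 and a = ±12/13. Taking a = 12/13: M21 - M12 = 240/169, M13 - M31 = 0, M32 - M23 = 0, giving b12 = -5/13, b13 = 0, b23 = 0, i.e. R = 12/13 - 5/13*e12.
Its e12 coefficient is negative, so report the other preimage -R.
Answer: -12/13 + 5/13*e12. Recall the cover is two-to-one: with M of trace 407/169, both preimages act alike, and the stated e12 sign chooses the sheet.
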